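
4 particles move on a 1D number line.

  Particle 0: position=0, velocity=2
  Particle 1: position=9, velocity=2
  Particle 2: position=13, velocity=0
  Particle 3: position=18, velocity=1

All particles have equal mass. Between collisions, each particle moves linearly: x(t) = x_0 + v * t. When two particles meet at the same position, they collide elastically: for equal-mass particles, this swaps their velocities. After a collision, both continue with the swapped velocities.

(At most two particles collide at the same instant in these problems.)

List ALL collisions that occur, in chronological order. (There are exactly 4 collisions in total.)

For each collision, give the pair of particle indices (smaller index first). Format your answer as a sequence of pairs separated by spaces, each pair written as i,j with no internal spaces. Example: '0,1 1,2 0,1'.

Answer: 1,2 0,1 2,3 1,2

Derivation:
Collision at t=2: particles 1 and 2 swap velocities; positions: p0=4 p1=13 p2=13 p3=20; velocities now: v0=2 v1=0 v2=2 v3=1
Collision at t=13/2: particles 0 and 1 swap velocities; positions: p0=13 p1=13 p2=22 p3=49/2; velocities now: v0=0 v1=2 v2=2 v3=1
Collision at t=9: particles 2 and 3 swap velocities; positions: p0=13 p1=18 p2=27 p3=27; velocities now: v0=0 v1=2 v2=1 v3=2
Collision at t=18: particles 1 and 2 swap velocities; positions: p0=13 p1=36 p2=36 p3=45; velocities now: v0=0 v1=1 v2=2 v3=2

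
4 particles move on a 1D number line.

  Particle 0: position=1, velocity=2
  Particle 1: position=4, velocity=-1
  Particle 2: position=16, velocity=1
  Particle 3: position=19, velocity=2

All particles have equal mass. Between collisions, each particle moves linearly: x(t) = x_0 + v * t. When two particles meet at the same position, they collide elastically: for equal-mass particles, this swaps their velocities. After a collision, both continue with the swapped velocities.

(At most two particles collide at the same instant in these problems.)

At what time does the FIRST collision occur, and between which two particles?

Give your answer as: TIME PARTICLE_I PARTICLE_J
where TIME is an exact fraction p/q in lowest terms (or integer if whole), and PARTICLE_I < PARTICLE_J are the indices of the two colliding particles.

Answer: 1 0 1

Derivation:
Pair (0,1): pos 1,4 vel 2,-1 -> gap=3, closing at 3/unit, collide at t=1
Pair (1,2): pos 4,16 vel -1,1 -> not approaching (rel speed -2 <= 0)
Pair (2,3): pos 16,19 vel 1,2 -> not approaching (rel speed -1 <= 0)
Earliest collision: t=1 between 0 and 1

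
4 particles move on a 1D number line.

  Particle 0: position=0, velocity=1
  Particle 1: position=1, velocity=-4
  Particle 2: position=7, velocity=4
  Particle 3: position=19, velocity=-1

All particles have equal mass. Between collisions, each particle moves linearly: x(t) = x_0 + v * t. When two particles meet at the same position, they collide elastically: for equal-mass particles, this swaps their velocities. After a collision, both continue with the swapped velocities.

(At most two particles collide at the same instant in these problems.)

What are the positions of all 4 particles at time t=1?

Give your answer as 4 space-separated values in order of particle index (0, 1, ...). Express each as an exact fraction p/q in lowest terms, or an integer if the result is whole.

Collision at t=1/5: particles 0 and 1 swap velocities; positions: p0=1/5 p1=1/5 p2=39/5 p3=94/5; velocities now: v0=-4 v1=1 v2=4 v3=-1
Advance to t=1 (no further collisions before then); velocities: v0=-4 v1=1 v2=4 v3=-1; positions = -3 1 11 18

Answer: -3 1 11 18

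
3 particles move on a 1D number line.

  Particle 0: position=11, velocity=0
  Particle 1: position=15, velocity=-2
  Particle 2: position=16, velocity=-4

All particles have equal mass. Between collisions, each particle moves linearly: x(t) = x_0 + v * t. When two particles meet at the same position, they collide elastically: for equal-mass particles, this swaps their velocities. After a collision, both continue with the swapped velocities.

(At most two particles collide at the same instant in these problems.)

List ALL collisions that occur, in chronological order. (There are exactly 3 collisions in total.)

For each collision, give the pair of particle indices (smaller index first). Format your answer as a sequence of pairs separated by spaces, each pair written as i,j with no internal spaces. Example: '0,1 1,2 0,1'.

Answer: 1,2 0,1 1,2

Derivation:
Collision at t=1/2: particles 1 and 2 swap velocities; positions: p0=11 p1=14 p2=14; velocities now: v0=0 v1=-4 v2=-2
Collision at t=5/4: particles 0 and 1 swap velocities; positions: p0=11 p1=11 p2=25/2; velocities now: v0=-4 v1=0 v2=-2
Collision at t=2: particles 1 and 2 swap velocities; positions: p0=8 p1=11 p2=11; velocities now: v0=-4 v1=-2 v2=0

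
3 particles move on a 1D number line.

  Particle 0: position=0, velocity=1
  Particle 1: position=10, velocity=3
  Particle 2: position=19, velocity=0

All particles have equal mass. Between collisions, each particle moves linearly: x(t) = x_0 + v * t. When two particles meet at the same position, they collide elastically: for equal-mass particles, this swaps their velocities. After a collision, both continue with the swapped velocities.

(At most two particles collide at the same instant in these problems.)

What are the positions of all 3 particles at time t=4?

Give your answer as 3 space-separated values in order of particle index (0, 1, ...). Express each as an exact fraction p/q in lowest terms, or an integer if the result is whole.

Collision at t=3: particles 1 and 2 swap velocities; positions: p0=3 p1=19 p2=19; velocities now: v0=1 v1=0 v2=3
Advance to t=4 (no further collisions before then); velocities: v0=1 v1=0 v2=3; positions = 4 19 22

Answer: 4 19 22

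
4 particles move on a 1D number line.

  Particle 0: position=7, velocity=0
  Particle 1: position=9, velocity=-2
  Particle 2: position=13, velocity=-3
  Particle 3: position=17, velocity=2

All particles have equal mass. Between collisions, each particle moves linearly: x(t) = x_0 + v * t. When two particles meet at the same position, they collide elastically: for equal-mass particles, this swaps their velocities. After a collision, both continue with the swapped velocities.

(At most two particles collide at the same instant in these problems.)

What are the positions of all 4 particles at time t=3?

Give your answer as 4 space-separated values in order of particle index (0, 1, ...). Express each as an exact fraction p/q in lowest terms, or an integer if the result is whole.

Answer: 3 4 7 23

Derivation:
Collision at t=1: particles 0 and 1 swap velocities; positions: p0=7 p1=7 p2=10 p3=19; velocities now: v0=-2 v1=0 v2=-3 v3=2
Collision at t=2: particles 1 and 2 swap velocities; positions: p0=5 p1=7 p2=7 p3=21; velocities now: v0=-2 v1=-3 v2=0 v3=2
Advance to t=3 (no further collisions before then); velocities: v0=-2 v1=-3 v2=0 v3=2; positions = 3 4 7 23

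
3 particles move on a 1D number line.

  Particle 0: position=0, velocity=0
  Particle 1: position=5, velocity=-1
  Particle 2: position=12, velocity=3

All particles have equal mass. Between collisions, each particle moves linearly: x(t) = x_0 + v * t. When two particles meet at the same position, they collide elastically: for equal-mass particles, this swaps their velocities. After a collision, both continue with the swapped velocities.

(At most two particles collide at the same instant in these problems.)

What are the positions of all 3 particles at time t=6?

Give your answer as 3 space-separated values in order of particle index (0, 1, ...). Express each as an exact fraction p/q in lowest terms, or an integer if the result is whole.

Collision at t=5: particles 0 and 1 swap velocities; positions: p0=0 p1=0 p2=27; velocities now: v0=-1 v1=0 v2=3
Advance to t=6 (no further collisions before then); velocities: v0=-1 v1=0 v2=3; positions = -1 0 30

Answer: -1 0 30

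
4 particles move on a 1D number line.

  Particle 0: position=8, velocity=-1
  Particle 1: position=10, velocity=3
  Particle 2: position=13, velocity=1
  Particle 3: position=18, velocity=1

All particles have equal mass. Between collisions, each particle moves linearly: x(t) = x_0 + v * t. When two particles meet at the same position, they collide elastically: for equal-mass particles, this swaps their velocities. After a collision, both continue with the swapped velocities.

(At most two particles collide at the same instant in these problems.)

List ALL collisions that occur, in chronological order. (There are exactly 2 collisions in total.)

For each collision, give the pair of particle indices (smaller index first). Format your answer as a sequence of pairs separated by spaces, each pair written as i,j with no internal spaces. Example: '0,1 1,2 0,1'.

Collision at t=3/2: particles 1 and 2 swap velocities; positions: p0=13/2 p1=29/2 p2=29/2 p3=39/2; velocities now: v0=-1 v1=1 v2=3 v3=1
Collision at t=4: particles 2 and 3 swap velocities; positions: p0=4 p1=17 p2=22 p3=22; velocities now: v0=-1 v1=1 v2=1 v3=3

Answer: 1,2 2,3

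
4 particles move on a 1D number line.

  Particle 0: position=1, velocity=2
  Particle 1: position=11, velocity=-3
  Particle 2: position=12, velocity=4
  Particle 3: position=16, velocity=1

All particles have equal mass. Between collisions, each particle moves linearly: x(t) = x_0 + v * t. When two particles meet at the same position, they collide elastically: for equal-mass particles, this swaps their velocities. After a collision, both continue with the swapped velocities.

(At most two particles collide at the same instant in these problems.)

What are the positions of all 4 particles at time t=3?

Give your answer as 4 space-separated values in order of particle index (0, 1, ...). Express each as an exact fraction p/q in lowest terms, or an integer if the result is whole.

Collision at t=4/3: particles 2 and 3 swap velocities; positions: p0=11/3 p1=7 p2=52/3 p3=52/3; velocities now: v0=2 v1=-3 v2=1 v3=4
Collision at t=2: particles 0 and 1 swap velocities; positions: p0=5 p1=5 p2=18 p3=20; velocities now: v0=-3 v1=2 v2=1 v3=4
Advance to t=3 (no further collisions before then); velocities: v0=-3 v1=2 v2=1 v3=4; positions = 2 7 19 24

Answer: 2 7 19 24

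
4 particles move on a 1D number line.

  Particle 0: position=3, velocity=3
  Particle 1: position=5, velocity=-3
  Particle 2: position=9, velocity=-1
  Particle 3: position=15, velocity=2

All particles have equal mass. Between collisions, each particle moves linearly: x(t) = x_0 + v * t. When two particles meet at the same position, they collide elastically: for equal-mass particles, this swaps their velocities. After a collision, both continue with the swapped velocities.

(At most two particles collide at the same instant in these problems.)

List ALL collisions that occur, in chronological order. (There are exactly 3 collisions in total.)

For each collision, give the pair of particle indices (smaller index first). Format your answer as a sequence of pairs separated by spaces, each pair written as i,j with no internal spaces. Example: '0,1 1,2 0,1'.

Collision at t=1/3: particles 0 and 1 swap velocities; positions: p0=4 p1=4 p2=26/3 p3=47/3; velocities now: v0=-3 v1=3 v2=-1 v3=2
Collision at t=3/2: particles 1 and 2 swap velocities; positions: p0=1/2 p1=15/2 p2=15/2 p3=18; velocities now: v0=-3 v1=-1 v2=3 v3=2
Collision at t=12: particles 2 and 3 swap velocities; positions: p0=-31 p1=-3 p2=39 p3=39; velocities now: v0=-3 v1=-1 v2=2 v3=3

Answer: 0,1 1,2 2,3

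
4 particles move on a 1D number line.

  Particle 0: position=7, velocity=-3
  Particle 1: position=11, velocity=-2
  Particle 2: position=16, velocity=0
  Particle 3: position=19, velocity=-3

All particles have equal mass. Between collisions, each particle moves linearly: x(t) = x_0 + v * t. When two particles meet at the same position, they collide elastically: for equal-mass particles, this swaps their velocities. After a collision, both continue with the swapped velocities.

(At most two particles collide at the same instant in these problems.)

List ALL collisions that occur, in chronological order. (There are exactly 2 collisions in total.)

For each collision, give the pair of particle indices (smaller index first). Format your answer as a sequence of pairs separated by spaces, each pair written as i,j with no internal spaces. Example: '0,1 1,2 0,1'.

Answer: 2,3 1,2

Derivation:
Collision at t=1: particles 2 and 3 swap velocities; positions: p0=4 p1=9 p2=16 p3=16; velocities now: v0=-3 v1=-2 v2=-3 v3=0
Collision at t=8: particles 1 and 2 swap velocities; positions: p0=-17 p1=-5 p2=-5 p3=16; velocities now: v0=-3 v1=-3 v2=-2 v3=0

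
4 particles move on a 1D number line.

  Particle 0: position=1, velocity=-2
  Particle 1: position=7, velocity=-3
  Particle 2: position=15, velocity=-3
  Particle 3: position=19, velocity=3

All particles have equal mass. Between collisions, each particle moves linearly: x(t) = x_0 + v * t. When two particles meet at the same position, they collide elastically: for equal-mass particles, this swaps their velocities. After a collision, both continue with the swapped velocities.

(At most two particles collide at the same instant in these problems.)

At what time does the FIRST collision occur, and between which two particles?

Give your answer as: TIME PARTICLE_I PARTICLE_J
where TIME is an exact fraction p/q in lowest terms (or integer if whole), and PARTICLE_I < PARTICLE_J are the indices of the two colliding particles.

Answer: 6 0 1

Derivation:
Pair (0,1): pos 1,7 vel -2,-3 -> gap=6, closing at 1/unit, collide at t=6
Pair (1,2): pos 7,15 vel -3,-3 -> not approaching (rel speed 0 <= 0)
Pair (2,3): pos 15,19 vel -3,3 -> not approaching (rel speed -6 <= 0)
Earliest collision: t=6 between 0 and 1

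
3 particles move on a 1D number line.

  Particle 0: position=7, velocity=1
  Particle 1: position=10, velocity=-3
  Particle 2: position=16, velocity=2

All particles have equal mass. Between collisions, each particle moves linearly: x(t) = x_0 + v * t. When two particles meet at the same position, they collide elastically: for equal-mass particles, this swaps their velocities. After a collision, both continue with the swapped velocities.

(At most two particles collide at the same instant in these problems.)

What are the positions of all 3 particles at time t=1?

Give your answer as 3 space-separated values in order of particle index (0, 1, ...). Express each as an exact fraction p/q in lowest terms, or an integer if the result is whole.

Answer: 7 8 18

Derivation:
Collision at t=3/4: particles 0 and 1 swap velocities; positions: p0=31/4 p1=31/4 p2=35/2; velocities now: v0=-3 v1=1 v2=2
Advance to t=1 (no further collisions before then); velocities: v0=-3 v1=1 v2=2; positions = 7 8 18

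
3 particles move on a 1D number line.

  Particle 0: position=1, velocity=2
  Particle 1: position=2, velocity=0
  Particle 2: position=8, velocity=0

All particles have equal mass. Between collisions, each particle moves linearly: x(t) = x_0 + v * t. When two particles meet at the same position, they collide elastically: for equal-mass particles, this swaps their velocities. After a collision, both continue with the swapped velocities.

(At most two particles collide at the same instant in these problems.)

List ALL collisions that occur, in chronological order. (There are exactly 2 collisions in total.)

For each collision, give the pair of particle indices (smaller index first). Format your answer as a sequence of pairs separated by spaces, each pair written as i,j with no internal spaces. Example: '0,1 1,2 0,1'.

Collision at t=1/2: particles 0 and 1 swap velocities; positions: p0=2 p1=2 p2=8; velocities now: v0=0 v1=2 v2=0
Collision at t=7/2: particles 1 and 2 swap velocities; positions: p0=2 p1=8 p2=8; velocities now: v0=0 v1=0 v2=2

Answer: 0,1 1,2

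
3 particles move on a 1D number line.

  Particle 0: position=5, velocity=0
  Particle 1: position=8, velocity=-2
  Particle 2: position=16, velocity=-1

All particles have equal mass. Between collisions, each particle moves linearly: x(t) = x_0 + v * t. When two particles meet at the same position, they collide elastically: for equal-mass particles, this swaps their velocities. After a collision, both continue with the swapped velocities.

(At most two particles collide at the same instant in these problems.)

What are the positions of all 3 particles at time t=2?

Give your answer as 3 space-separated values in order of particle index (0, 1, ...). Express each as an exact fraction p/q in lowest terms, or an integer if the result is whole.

Collision at t=3/2: particles 0 and 1 swap velocities; positions: p0=5 p1=5 p2=29/2; velocities now: v0=-2 v1=0 v2=-1
Advance to t=2 (no further collisions before then); velocities: v0=-2 v1=0 v2=-1; positions = 4 5 14

Answer: 4 5 14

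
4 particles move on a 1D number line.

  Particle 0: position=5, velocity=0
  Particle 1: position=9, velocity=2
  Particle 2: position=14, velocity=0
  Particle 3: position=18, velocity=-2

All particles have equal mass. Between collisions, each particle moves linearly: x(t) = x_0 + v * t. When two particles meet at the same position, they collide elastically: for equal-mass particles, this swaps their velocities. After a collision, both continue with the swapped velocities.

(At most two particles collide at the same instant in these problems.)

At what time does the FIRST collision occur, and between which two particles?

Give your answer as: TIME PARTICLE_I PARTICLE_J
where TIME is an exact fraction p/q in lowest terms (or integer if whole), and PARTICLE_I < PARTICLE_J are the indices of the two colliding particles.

Answer: 2 2 3

Derivation:
Pair (0,1): pos 5,9 vel 0,2 -> not approaching (rel speed -2 <= 0)
Pair (1,2): pos 9,14 vel 2,0 -> gap=5, closing at 2/unit, collide at t=5/2
Pair (2,3): pos 14,18 vel 0,-2 -> gap=4, closing at 2/unit, collide at t=2
Earliest collision: t=2 between 2 and 3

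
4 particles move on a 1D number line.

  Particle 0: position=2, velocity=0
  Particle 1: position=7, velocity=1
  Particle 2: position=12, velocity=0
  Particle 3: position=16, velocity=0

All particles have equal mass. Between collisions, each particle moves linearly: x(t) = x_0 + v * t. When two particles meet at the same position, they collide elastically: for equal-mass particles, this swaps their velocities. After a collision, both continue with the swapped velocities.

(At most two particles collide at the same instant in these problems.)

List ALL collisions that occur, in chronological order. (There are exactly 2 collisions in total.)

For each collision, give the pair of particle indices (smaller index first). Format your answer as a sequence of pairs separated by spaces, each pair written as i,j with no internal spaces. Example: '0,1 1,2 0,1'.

Answer: 1,2 2,3

Derivation:
Collision at t=5: particles 1 and 2 swap velocities; positions: p0=2 p1=12 p2=12 p3=16; velocities now: v0=0 v1=0 v2=1 v3=0
Collision at t=9: particles 2 and 3 swap velocities; positions: p0=2 p1=12 p2=16 p3=16; velocities now: v0=0 v1=0 v2=0 v3=1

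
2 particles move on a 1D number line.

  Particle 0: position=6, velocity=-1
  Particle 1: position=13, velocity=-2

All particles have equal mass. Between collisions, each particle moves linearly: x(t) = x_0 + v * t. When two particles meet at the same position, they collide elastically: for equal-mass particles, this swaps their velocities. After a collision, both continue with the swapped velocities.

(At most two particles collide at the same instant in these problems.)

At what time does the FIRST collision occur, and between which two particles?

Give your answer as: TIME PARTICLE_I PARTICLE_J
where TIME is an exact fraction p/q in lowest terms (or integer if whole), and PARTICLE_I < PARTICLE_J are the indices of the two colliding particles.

Answer: 7 0 1

Derivation:
Pair (0,1): pos 6,13 vel -1,-2 -> gap=7, closing at 1/unit, collide at t=7
Earliest collision: t=7 between 0 and 1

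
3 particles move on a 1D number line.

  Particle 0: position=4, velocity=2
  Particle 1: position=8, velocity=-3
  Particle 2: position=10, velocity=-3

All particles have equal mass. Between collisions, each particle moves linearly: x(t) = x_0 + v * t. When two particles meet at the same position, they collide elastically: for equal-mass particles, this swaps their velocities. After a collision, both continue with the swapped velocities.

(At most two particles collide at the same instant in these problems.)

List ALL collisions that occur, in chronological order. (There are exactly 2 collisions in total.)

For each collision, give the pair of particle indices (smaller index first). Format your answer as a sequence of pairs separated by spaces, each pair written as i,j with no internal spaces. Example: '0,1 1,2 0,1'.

Answer: 0,1 1,2

Derivation:
Collision at t=4/5: particles 0 and 1 swap velocities; positions: p0=28/5 p1=28/5 p2=38/5; velocities now: v0=-3 v1=2 v2=-3
Collision at t=6/5: particles 1 and 2 swap velocities; positions: p0=22/5 p1=32/5 p2=32/5; velocities now: v0=-3 v1=-3 v2=2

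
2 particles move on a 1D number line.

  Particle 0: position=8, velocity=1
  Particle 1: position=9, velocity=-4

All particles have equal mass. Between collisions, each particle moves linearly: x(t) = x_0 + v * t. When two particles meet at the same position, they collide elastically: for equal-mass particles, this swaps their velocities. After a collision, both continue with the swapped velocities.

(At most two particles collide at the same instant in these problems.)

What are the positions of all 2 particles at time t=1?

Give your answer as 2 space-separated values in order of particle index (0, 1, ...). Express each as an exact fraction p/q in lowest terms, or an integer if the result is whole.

Collision at t=1/5: particles 0 and 1 swap velocities; positions: p0=41/5 p1=41/5; velocities now: v0=-4 v1=1
Advance to t=1 (no further collisions before then); velocities: v0=-4 v1=1; positions = 5 9

Answer: 5 9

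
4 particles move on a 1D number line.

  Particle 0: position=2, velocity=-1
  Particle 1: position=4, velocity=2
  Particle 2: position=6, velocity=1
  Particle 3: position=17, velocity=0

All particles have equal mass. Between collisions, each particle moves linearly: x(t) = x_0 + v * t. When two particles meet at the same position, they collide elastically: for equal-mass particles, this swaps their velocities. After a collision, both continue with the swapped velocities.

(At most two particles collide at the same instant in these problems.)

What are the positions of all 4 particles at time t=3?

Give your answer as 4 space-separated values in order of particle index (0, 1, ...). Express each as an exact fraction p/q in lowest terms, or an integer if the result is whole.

Collision at t=2: particles 1 and 2 swap velocities; positions: p0=0 p1=8 p2=8 p3=17; velocities now: v0=-1 v1=1 v2=2 v3=0
Advance to t=3 (no further collisions before then); velocities: v0=-1 v1=1 v2=2 v3=0; positions = -1 9 10 17

Answer: -1 9 10 17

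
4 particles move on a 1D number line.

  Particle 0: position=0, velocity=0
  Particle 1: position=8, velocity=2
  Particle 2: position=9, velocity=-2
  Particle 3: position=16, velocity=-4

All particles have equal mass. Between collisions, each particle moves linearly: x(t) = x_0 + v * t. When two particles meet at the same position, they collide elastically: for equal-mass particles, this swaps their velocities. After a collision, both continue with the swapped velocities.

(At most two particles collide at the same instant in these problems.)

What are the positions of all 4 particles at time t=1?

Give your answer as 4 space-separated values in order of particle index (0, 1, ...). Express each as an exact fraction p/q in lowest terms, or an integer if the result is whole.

Answer: 0 7 10 12

Derivation:
Collision at t=1/4: particles 1 and 2 swap velocities; positions: p0=0 p1=17/2 p2=17/2 p3=15; velocities now: v0=0 v1=-2 v2=2 v3=-4
Advance to t=1 (no further collisions before then); velocities: v0=0 v1=-2 v2=2 v3=-4; positions = 0 7 10 12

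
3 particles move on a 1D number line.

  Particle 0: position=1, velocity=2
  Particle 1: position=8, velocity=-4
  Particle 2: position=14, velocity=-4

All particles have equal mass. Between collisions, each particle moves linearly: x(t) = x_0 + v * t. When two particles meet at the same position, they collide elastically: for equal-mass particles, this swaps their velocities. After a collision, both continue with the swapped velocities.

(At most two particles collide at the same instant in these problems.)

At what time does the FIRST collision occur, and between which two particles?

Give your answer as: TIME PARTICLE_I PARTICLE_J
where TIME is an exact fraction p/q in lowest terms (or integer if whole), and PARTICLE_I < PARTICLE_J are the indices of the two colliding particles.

Answer: 7/6 0 1

Derivation:
Pair (0,1): pos 1,8 vel 2,-4 -> gap=7, closing at 6/unit, collide at t=7/6
Pair (1,2): pos 8,14 vel -4,-4 -> not approaching (rel speed 0 <= 0)
Earliest collision: t=7/6 between 0 and 1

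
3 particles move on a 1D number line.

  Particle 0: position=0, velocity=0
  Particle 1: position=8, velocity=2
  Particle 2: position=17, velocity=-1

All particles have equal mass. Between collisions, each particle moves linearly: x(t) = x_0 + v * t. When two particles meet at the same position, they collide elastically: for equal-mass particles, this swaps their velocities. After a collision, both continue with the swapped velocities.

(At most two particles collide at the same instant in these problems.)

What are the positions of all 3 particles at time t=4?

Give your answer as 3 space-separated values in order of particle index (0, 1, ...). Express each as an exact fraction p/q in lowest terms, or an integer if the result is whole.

Collision at t=3: particles 1 and 2 swap velocities; positions: p0=0 p1=14 p2=14; velocities now: v0=0 v1=-1 v2=2
Advance to t=4 (no further collisions before then); velocities: v0=0 v1=-1 v2=2; positions = 0 13 16

Answer: 0 13 16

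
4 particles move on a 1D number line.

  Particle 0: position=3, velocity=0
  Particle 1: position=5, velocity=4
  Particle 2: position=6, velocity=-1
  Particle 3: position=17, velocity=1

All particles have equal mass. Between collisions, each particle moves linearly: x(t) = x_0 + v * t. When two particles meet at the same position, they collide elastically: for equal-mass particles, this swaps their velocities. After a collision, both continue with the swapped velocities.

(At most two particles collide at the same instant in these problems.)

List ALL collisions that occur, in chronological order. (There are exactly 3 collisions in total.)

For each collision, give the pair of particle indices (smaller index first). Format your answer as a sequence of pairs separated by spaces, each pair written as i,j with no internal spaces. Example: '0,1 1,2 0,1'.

Collision at t=1/5: particles 1 and 2 swap velocities; positions: p0=3 p1=29/5 p2=29/5 p3=86/5; velocities now: v0=0 v1=-1 v2=4 v3=1
Collision at t=3: particles 0 and 1 swap velocities; positions: p0=3 p1=3 p2=17 p3=20; velocities now: v0=-1 v1=0 v2=4 v3=1
Collision at t=4: particles 2 and 3 swap velocities; positions: p0=2 p1=3 p2=21 p3=21; velocities now: v0=-1 v1=0 v2=1 v3=4

Answer: 1,2 0,1 2,3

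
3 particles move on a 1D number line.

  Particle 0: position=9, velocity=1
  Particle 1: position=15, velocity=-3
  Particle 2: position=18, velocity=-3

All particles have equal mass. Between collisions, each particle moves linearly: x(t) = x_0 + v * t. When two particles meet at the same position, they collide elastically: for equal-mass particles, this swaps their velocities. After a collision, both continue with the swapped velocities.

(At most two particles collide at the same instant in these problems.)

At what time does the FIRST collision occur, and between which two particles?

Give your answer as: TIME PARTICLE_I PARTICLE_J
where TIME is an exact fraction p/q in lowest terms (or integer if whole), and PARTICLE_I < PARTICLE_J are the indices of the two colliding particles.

Pair (0,1): pos 9,15 vel 1,-3 -> gap=6, closing at 4/unit, collide at t=3/2
Pair (1,2): pos 15,18 vel -3,-3 -> not approaching (rel speed 0 <= 0)
Earliest collision: t=3/2 between 0 and 1

Answer: 3/2 0 1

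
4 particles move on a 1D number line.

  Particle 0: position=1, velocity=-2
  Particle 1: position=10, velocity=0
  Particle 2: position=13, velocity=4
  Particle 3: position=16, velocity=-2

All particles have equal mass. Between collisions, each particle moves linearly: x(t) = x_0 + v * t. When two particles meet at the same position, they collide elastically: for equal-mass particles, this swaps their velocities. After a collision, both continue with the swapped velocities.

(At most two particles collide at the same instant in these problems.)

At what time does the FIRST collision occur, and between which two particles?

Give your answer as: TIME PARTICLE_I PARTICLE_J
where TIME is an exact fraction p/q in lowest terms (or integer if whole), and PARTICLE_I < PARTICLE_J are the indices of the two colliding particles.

Pair (0,1): pos 1,10 vel -2,0 -> not approaching (rel speed -2 <= 0)
Pair (1,2): pos 10,13 vel 0,4 -> not approaching (rel speed -4 <= 0)
Pair (2,3): pos 13,16 vel 4,-2 -> gap=3, closing at 6/unit, collide at t=1/2
Earliest collision: t=1/2 between 2 and 3

Answer: 1/2 2 3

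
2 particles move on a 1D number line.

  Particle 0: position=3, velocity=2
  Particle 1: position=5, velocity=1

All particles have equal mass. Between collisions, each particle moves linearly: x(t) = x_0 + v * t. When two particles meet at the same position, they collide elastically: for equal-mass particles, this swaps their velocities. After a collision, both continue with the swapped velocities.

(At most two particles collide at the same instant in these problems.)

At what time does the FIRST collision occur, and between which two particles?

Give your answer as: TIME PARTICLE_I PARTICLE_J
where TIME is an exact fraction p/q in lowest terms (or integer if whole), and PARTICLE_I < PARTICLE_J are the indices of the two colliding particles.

Pair (0,1): pos 3,5 vel 2,1 -> gap=2, closing at 1/unit, collide at t=2
Earliest collision: t=2 between 0 and 1

Answer: 2 0 1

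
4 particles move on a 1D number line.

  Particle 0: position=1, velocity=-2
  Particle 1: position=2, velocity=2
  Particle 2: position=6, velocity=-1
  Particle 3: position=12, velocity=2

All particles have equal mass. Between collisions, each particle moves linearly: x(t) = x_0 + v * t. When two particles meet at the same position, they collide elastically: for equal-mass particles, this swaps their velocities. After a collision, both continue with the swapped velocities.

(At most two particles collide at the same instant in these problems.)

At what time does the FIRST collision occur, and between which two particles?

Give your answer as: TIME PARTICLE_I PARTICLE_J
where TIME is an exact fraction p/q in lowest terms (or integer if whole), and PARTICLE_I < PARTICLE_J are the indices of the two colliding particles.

Answer: 4/3 1 2

Derivation:
Pair (0,1): pos 1,2 vel -2,2 -> not approaching (rel speed -4 <= 0)
Pair (1,2): pos 2,6 vel 2,-1 -> gap=4, closing at 3/unit, collide at t=4/3
Pair (2,3): pos 6,12 vel -1,2 -> not approaching (rel speed -3 <= 0)
Earliest collision: t=4/3 between 1 and 2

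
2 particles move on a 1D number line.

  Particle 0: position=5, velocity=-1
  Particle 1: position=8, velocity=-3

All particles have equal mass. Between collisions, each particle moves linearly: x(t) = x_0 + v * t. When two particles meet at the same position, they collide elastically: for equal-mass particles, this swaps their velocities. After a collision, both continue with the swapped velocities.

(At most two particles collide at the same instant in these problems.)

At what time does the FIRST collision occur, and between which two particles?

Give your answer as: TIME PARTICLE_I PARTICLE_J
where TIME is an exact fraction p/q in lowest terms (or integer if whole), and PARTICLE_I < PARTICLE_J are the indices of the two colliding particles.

Pair (0,1): pos 5,8 vel -1,-3 -> gap=3, closing at 2/unit, collide at t=3/2
Earliest collision: t=3/2 between 0 and 1

Answer: 3/2 0 1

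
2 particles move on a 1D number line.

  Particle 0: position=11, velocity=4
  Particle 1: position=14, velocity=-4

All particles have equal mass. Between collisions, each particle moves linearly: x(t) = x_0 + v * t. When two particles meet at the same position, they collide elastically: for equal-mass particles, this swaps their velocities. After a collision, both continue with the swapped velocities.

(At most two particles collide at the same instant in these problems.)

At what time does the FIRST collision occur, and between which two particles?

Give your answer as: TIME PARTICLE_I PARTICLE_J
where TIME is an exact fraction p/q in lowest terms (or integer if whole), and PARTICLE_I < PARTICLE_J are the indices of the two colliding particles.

Answer: 3/8 0 1

Derivation:
Pair (0,1): pos 11,14 vel 4,-4 -> gap=3, closing at 8/unit, collide at t=3/8
Earliest collision: t=3/8 between 0 and 1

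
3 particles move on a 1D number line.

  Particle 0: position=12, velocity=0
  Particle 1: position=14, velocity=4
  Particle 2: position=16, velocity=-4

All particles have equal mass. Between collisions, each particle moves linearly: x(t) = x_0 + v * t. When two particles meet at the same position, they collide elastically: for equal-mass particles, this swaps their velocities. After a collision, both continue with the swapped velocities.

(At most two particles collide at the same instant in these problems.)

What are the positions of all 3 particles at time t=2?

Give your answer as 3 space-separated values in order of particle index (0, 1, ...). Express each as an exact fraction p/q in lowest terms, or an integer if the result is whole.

Collision at t=1/4: particles 1 and 2 swap velocities; positions: p0=12 p1=15 p2=15; velocities now: v0=0 v1=-4 v2=4
Collision at t=1: particles 0 and 1 swap velocities; positions: p0=12 p1=12 p2=18; velocities now: v0=-4 v1=0 v2=4
Advance to t=2 (no further collisions before then); velocities: v0=-4 v1=0 v2=4; positions = 8 12 22

Answer: 8 12 22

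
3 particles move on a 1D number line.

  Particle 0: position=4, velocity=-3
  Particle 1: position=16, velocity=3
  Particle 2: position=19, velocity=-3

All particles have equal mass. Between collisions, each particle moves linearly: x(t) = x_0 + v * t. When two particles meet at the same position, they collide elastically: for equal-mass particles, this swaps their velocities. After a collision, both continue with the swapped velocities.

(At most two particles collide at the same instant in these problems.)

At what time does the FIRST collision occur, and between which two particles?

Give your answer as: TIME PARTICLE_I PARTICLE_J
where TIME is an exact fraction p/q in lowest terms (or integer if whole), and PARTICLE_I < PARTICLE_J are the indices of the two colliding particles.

Answer: 1/2 1 2

Derivation:
Pair (0,1): pos 4,16 vel -3,3 -> not approaching (rel speed -6 <= 0)
Pair (1,2): pos 16,19 vel 3,-3 -> gap=3, closing at 6/unit, collide at t=1/2
Earliest collision: t=1/2 between 1 and 2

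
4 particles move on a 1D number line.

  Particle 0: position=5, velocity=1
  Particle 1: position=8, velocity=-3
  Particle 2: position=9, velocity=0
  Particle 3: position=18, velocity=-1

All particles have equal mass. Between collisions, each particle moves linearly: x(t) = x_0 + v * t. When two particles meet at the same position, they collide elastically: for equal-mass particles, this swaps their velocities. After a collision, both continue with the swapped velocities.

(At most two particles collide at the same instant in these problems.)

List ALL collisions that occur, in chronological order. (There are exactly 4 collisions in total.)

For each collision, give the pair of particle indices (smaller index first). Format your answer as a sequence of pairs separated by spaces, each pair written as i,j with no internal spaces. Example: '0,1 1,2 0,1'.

Answer: 0,1 1,2 2,3 1,2

Derivation:
Collision at t=3/4: particles 0 and 1 swap velocities; positions: p0=23/4 p1=23/4 p2=9 p3=69/4; velocities now: v0=-3 v1=1 v2=0 v3=-1
Collision at t=4: particles 1 and 2 swap velocities; positions: p0=-4 p1=9 p2=9 p3=14; velocities now: v0=-3 v1=0 v2=1 v3=-1
Collision at t=13/2: particles 2 and 3 swap velocities; positions: p0=-23/2 p1=9 p2=23/2 p3=23/2; velocities now: v0=-3 v1=0 v2=-1 v3=1
Collision at t=9: particles 1 and 2 swap velocities; positions: p0=-19 p1=9 p2=9 p3=14; velocities now: v0=-3 v1=-1 v2=0 v3=1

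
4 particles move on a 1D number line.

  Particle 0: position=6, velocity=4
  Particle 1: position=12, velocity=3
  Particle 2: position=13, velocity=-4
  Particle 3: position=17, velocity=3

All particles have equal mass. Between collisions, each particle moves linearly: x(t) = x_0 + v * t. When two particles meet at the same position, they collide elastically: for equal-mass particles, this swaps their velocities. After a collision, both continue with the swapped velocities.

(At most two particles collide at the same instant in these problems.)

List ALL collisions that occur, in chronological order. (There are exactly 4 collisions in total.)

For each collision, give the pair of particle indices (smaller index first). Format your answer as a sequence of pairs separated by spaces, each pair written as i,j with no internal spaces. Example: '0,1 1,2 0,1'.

Collision at t=1/7: particles 1 and 2 swap velocities; positions: p0=46/7 p1=87/7 p2=87/7 p3=122/7; velocities now: v0=4 v1=-4 v2=3 v3=3
Collision at t=7/8: particles 0 and 1 swap velocities; positions: p0=19/2 p1=19/2 p2=117/8 p3=157/8; velocities now: v0=-4 v1=4 v2=3 v3=3
Collision at t=6: particles 1 and 2 swap velocities; positions: p0=-11 p1=30 p2=30 p3=35; velocities now: v0=-4 v1=3 v2=4 v3=3
Collision at t=11: particles 2 and 3 swap velocities; positions: p0=-31 p1=45 p2=50 p3=50; velocities now: v0=-4 v1=3 v2=3 v3=4

Answer: 1,2 0,1 1,2 2,3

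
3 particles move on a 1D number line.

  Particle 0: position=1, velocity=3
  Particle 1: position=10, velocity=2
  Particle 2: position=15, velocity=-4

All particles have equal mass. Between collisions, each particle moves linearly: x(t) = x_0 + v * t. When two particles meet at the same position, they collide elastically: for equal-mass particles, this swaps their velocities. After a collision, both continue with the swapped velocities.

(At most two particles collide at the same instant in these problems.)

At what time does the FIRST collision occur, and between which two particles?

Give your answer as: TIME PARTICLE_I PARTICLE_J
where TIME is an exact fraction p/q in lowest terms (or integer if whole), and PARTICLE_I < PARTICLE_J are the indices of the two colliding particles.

Answer: 5/6 1 2

Derivation:
Pair (0,1): pos 1,10 vel 3,2 -> gap=9, closing at 1/unit, collide at t=9
Pair (1,2): pos 10,15 vel 2,-4 -> gap=5, closing at 6/unit, collide at t=5/6
Earliest collision: t=5/6 between 1 and 2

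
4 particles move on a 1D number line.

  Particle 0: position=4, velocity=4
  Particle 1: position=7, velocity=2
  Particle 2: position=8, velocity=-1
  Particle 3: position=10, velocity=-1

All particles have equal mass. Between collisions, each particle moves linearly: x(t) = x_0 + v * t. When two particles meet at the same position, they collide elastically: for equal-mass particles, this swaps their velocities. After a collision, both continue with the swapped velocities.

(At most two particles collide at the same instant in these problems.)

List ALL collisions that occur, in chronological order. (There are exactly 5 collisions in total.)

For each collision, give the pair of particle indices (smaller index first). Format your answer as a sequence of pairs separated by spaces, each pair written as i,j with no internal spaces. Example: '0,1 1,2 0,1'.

Collision at t=1/3: particles 1 and 2 swap velocities; positions: p0=16/3 p1=23/3 p2=23/3 p3=29/3; velocities now: v0=4 v1=-1 v2=2 v3=-1
Collision at t=4/5: particles 0 and 1 swap velocities; positions: p0=36/5 p1=36/5 p2=43/5 p3=46/5; velocities now: v0=-1 v1=4 v2=2 v3=-1
Collision at t=1: particles 2 and 3 swap velocities; positions: p0=7 p1=8 p2=9 p3=9; velocities now: v0=-1 v1=4 v2=-1 v3=2
Collision at t=6/5: particles 1 and 2 swap velocities; positions: p0=34/5 p1=44/5 p2=44/5 p3=47/5; velocities now: v0=-1 v1=-1 v2=4 v3=2
Collision at t=3/2: particles 2 and 3 swap velocities; positions: p0=13/2 p1=17/2 p2=10 p3=10; velocities now: v0=-1 v1=-1 v2=2 v3=4

Answer: 1,2 0,1 2,3 1,2 2,3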